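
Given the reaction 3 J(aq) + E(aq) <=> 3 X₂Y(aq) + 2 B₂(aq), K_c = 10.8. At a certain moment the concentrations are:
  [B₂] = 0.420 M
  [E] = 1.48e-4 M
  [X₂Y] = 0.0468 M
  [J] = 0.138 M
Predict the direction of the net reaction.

Q_c = [X₂Y]³·[B₂]² / ([J]³·[E]) = (0.0468)³·(0.420)² / ((0.138)³·(1.48e-4)) = 46.5
Q_c = 46.5 > K_c = 10.8, so the reverse reaction proceeds.

in the reverse direction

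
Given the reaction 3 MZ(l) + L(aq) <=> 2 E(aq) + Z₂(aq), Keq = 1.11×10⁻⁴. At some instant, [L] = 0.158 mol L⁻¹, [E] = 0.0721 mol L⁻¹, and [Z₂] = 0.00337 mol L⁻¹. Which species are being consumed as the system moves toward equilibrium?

(MZ is a pure liquid — omitted from Q.)
Q = [E]²·[Z₂] / [L] = (0.0721)²·(0.00337) / (0.158) = 1.11×10⁻⁴
Q = 1.11×10⁻⁴ = Keq; the system is at equilibrium.

none (at equilibrium)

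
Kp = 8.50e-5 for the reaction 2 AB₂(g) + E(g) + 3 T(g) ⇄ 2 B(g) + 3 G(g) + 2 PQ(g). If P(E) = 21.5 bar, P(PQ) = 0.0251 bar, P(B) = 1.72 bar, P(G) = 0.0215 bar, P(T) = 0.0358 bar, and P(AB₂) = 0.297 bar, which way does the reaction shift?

in the reverse direction

Qp = P(B)²·P(G)³·P(PQ)² / (P(AB₂)²·P(E)·P(T)³) = (1.72)²·(0.0215)³·(0.0251)² / ((0.297)²·(21.5)·(0.0358)³) = 2.13e-4
Qp = 2.13e-4 > Kp = 8.50e-5, so the reverse reaction proceeds.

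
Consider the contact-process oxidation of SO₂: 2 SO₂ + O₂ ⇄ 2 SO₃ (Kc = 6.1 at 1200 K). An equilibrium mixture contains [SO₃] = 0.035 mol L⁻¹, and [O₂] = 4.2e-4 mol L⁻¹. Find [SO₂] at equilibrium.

At equilibrium, Kc = [SO₃]² / ([SO₂]²·[O₂]) = 6.1.
(0.035)² / (([SO₂])²·(4.2e-4)) = 6.1
[SO₂]² = 0.478 ⇒ [SO₂] = 0.69 mol L⁻¹

[SO₂] = 0.69 mol L⁻¹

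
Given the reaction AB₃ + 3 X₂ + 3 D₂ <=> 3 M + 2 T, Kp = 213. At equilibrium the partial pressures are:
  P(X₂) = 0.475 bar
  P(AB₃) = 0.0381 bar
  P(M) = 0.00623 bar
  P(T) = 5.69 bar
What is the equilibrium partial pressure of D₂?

At equilibrium, Kp = P(M)³·P(T)² / (P(AB₃)·P(X₂)³·P(D₂)³) = 213.
(0.00623)³·(5.69)² / ((0.0381)·(0.475)³·(P(D₂))³) = 213
P(D₂)³ = 9.00e-6 ⇒ P(D₂) = 0.0208 bar

P(D₂) = 0.0208 bar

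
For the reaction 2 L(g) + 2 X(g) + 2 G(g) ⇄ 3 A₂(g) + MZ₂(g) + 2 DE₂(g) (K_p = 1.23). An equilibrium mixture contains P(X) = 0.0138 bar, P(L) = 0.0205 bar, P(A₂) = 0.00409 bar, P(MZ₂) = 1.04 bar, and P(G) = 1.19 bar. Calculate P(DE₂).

At equilibrium, K_p = P(A₂)³·P(MZ₂)·P(DE₂)² / (P(L)²·P(X)²·P(G)²) = 1.23.
(0.00409)³·(1.04)·(P(DE₂))² / ((0.0205)²·(0.0138)²·(1.19)²) = 1.23
P(DE₂)² = 1.96 ⇒ P(DE₂) = 1.40 bar

P(DE₂) = 1.40 bar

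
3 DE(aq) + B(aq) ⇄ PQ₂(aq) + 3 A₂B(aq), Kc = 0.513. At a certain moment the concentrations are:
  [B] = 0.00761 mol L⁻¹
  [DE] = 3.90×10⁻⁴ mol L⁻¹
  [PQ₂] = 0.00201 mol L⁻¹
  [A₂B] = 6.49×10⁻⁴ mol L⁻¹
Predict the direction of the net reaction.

Qc = [PQ₂]·[A₂B]³ / ([DE]³·[B]) = (0.00201)·(6.49×10⁻⁴)³ / ((3.90×10⁻⁴)³·(0.00761)) = 1.22
Qc = 1.22 > Kc = 0.513, so the reverse reaction proceeds.

reverse (toward reactants)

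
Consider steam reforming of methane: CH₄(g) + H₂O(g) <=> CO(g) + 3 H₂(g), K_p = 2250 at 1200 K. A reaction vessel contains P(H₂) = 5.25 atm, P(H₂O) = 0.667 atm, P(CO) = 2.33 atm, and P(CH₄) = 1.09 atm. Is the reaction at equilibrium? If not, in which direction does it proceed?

in the forward direction

Q_p = P(CO)·P(H₂)³ / (P(CH₄)·P(H₂O)) = (2.33)·(5.25)³ / ((1.09)·(0.667)) = 464
Q_p = 464 < K_p = 2250, so the forward reaction proceeds.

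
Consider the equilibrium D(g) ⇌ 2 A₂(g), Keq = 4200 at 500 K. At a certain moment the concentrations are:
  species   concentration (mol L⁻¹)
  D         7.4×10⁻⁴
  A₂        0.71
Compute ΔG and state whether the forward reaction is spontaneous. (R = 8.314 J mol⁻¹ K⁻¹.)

Q = [A₂]² / [D] = (0.71)² / (7.4×10⁻⁴) = 681
ΔG = RT ln(Q/Keq) = (8.314 J mol⁻¹ K⁻¹)(500 K) × ln(681/4200)
   = (4.157 kJ/mol)(-1.819) = -7.56 kJ/mol
ΔG < 0, so the forward reaction is spontaneous (proceeds forward).

ΔG = -7.56 kJ/mol; the forward reaction is spontaneous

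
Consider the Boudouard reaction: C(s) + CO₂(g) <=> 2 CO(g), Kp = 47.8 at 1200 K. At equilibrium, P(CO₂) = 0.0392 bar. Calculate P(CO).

P(CO) = 1.37 bar

(C is a pure solid — omitted from Kp.)
At equilibrium, Kp = P(CO)² / P(CO₂) = 47.8.
(P(CO))² / (0.0392) = 47.8
P(CO)² = 1.87 ⇒ P(CO) = 1.37 bar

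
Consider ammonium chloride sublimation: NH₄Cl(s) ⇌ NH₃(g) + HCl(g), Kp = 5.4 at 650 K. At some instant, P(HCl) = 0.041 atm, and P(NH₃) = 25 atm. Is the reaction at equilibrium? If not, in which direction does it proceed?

(NH₄Cl is a pure solid — omitted from Qp.)
Qp = P(NH₃)·P(HCl) = (25)·(0.041) = 1.0
Qp = 1.0 < Kp = 5.4, so the forward reaction proceeds.

toward products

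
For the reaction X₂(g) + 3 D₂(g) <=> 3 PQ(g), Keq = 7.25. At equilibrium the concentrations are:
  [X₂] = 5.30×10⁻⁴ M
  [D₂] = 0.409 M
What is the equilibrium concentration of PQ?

[PQ] = 0.0641 M

At equilibrium, Keq = [PQ]³ / ([X₂]·[D₂]³) = 7.25.
([PQ])³ / ((5.30×10⁻⁴)·(0.409)³) = 7.25
[PQ]³ = 2.63×10⁻⁴ ⇒ [PQ] = 0.0641 M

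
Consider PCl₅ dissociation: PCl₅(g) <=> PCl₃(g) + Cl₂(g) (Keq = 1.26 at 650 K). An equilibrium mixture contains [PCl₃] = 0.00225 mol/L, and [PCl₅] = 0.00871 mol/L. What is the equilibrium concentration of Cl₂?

[Cl₂] = 4.88 mol/L

At equilibrium, Keq = [PCl₃]·[Cl₂] / [PCl₅] = 1.26.
(0.00225)·([Cl₂]) / (0.00871) = 1.26
[Cl₂] = 4.88 mol/L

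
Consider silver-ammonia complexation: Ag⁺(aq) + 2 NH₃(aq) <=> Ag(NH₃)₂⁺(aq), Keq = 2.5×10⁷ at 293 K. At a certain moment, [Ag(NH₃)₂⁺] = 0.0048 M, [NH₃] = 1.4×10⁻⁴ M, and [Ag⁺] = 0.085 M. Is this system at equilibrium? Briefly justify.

Q = [Ag(NH₃)₂⁺] / ([Ag⁺]·[NH₃]²) = (0.0048) / ((0.085)·(1.4×10⁻⁴)²) = 2.9×10⁶
Q = 2.9×10⁶ < Keq = 2.5×10⁷: net forward reaction.

no; Q < K, reaction proceeds forward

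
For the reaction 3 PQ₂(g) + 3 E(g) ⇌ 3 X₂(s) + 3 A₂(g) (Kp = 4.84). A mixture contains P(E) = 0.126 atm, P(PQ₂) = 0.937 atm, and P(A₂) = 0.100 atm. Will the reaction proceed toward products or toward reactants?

(X₂ is a pure solid — omitted from Qp.)
Qp = P(A₂)³ / (P(PQ₂)³·P(E)³) = (0.100)³ / ((0.937)³·(0.126)³) = 0.608
Qp = 0.608 < Kp = 4.84, so the forward reaction proceeds.

toward products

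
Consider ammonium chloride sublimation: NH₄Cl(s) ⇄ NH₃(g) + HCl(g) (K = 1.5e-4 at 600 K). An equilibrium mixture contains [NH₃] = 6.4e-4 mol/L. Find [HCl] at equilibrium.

[HCl] = 0.23 mol/L

(NH₄Cl is a pure solid — omitted from K.)
At equilibrium, K = [NH₃]·[HCl] = 1.5e-4.
(6.4e-4)·([HCl]) = 1.5e-4
[HCl] = 0.234 = 0.23 mol/L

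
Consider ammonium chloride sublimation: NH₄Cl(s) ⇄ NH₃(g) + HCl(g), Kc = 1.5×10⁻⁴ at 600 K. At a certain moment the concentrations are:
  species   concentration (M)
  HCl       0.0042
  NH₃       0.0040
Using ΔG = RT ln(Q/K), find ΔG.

(NH₄Cl is a pure solid — omitted from Qc.)
Qc = [NH₃]·[HCl] = (0.0040)·(0.0042) = 1.68×10⁻⁵
ΔG = RT ln(Qc/Kc) = (8.314 J mol⁻¹ K⁻¹)(600 K) × ln(1.68×10⁻⁵/1.5×10⁻⁴)
   = (4.988 kJ/mol)(-2.189) = -10.9 kJ/mol
ΔG < 0, so the forward reaction is spontaneous (proceeds forward).

ΔG = -10.9 kJ/mol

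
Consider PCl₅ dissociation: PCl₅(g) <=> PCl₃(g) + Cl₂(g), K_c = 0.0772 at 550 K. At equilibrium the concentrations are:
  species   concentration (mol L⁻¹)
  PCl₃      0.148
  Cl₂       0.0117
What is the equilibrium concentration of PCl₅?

[PCl₅] = 0.0224 mol L⁻¹

At equilibrium, K_c = [PCl₃]·[Cl₂] / [PCl₅] = 0.0772.
(0.148)·(0.0117) / ([PCl₅]) = 0.0772
[PCl₅] = 0.0224 mol L⁻¹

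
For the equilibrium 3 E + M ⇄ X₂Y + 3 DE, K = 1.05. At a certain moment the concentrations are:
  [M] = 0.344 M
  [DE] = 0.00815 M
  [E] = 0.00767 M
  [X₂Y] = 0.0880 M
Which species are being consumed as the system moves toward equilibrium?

E, M (reactants)

Q = [X₂Y]·[DE]³ / ([E]³·[M]) = (0.0880)·(0.00815)³ / ((0.00767)³·(0.344)) = 0.307
Q = 0.307 < K = 1.05: net forward reaction.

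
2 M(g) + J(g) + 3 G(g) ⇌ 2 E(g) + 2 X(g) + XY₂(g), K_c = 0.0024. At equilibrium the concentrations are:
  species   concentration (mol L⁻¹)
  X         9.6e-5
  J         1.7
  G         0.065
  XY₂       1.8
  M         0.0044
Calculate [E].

[E] = 0.036 mol L⁻¹

At equilibrium, K_c = [E]²·[X]²·[XY₂] / ([M]²·[J]·[G]³) = 0.0024.
([E])²·(9.6e-5)²·(1.8) / ((0.0044)²·(1.7)·(0.065)³) = 0.0024
[E]² = 0.00131 ⇒ [E] = 0.036 mol L⁻¹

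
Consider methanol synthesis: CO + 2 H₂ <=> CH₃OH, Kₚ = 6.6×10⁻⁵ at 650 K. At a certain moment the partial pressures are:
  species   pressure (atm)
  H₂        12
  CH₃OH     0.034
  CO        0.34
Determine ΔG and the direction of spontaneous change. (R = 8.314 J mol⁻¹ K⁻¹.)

ΔG = 12.7 kJ/mol; the forward reaction is non-spontaneous

Qₚ = P(CH₃OH) / (P(CO)·P(H₂)²) = (0.034) / ((0.34)·(12)²) = 6.94×10⁻⁴
ΔG = RT ln(Qₚ/Kₚ) = (8.314 J mol⁻¹ K⁻¹)(650 K) × ln(6.94×10⁻⁴/6.6×10⁻⁵)
   = (5.404 kJ/mol)(2.353) = 12.7 kJ/mol
ΔG > 0, so the forward reaction is non-spontaneous (proceeds in reverse).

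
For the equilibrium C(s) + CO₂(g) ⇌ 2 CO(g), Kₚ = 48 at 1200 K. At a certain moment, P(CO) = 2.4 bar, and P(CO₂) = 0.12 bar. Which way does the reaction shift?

(C is a pure solid — omitted from Qₚ.)
Qₚ = P(CO)² / P(CO₂) = (2.4)² / (0.12) = 48
Qₚ = 48 = Kₚ, so the system is already at equilibrium.

at equilibrium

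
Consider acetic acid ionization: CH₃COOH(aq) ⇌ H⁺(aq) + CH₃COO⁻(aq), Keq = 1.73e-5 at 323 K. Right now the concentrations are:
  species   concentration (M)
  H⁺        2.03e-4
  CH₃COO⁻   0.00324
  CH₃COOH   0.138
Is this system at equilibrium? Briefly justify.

Q = [H⁺]·[CH₃COO⁻] / [CH₃COOH] = (2.03e-4)·(0.00324) / (0.138) = 4.77e-6
Q = 4.77e-6 < Keq = 1.73e-5: net forward reaction.

no; Q < K, reaction proceeds forward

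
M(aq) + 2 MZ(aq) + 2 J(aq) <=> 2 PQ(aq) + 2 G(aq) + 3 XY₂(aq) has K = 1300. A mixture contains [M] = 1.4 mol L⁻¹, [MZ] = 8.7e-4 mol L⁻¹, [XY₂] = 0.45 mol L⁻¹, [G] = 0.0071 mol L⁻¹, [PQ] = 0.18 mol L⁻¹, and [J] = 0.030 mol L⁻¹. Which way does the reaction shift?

Q = [PQ]²·[G]²·[XY₂]³ / ([M]·[MZ]²·[J]²) = (0.18)²·(0.0071)²·(0.45)³ / ((1.4)·(8.7e-4)²·(0.030)²) = 160
Q = 160 < K = 1300, so the forward reaction proceeds.

forward (toward products)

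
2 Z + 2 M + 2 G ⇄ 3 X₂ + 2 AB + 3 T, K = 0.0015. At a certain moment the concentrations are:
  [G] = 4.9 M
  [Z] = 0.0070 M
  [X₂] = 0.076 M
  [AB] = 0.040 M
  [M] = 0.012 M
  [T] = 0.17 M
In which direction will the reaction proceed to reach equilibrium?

Q = [X₂]³·[AB]²·[T]³ / ([Z]²·[M]²·[G]²) = (0.076)³·(0.040)²·(0.17)³ / ((0.0070)²·(0.012)²·(4.9)²) = 0.020
Q = 0.020 > K = 0.0015, so the reverse reaction proceeds.

toward reactants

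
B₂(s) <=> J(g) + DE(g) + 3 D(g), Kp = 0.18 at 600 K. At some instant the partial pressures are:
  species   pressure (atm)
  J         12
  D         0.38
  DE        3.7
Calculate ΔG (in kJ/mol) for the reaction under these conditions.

(B₂ is a pure solid — omitted from Qp.)
Qp = P(J)·P(DE)·P(D)³ = (12)·(3.7)·(0.38)³ = 2.44
ΔG = RT ln(Qp/Kp) = (8.314 J mol⁻¹ K⁻¹)(600 K) × ln(2.44/0.18)
   = (4.988 kJ/mol)(2.607) = 13.0 kJ/mol
ΔG > 0, so the forward reaction is non-spontaneous (proceeds in reverse).

ΔG = 13.0 kJ/mol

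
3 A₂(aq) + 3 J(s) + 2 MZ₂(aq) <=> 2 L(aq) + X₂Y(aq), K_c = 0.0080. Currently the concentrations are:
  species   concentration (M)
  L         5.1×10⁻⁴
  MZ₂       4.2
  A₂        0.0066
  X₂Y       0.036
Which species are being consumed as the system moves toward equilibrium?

(J is a pure solid — omitted from Q_c.)
Q_c = [L]²·[X₂Y] / ([A₂]³·[MZ₂]²) = (5.1×10⁻⁴)²·(0.036) / ((0.0066)³·(4.2)²) = 0.0018
Q_c = 0.0018 < K_c = 0.0080: net forward reaction.

A₂, J, MZ₂ (reactants)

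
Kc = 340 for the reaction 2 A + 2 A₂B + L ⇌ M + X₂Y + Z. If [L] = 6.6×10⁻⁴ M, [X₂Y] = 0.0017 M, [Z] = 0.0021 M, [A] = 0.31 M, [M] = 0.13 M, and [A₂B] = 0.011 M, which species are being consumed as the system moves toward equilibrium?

A, A₂B, L (reactants)

Qc = [M]·[X₂Y]·[Z] / ([A]²·[A₂B]²·[L]) = (0.13)·(0.0017)·(0.0021) / ((0.31)²·(0.011)²·(6.6×10⁻⁴)) = 60
Qc = 60 < Kc = 340: net forward reaction.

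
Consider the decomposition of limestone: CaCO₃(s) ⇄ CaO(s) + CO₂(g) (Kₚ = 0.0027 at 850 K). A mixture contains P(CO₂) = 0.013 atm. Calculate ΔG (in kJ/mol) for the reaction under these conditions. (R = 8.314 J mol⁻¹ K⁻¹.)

(CaCO₃, CaO are pure solids — omitted from Qₚ.)
Qₚ = P(CO₂) = 0.0130
ΔG = RT ln(Qₚ/Kₚ) = (8.314 J mol⁻¹ K⁻¹)(850 K) × ln(0.0130/0.0027)
   = (7.067 kJ/mol)(1.572) = 11.1 kJ/mol
ΔG > 0, so the forward reaction is non-spontaneous (proceeds in reverse).

ΔG = 11.1 kJ/mol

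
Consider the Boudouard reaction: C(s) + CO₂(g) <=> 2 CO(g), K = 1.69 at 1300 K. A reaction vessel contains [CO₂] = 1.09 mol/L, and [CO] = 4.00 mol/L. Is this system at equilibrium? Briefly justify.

(C is a pure solid — omitted from Q.)
Q = [CO]² / [CO₂] = (4.00)² / (1.09) = 14.7
Q = 14.7 > K = 1.69: net reverse reaction.

no; Q > K, reaction proceeds in reverse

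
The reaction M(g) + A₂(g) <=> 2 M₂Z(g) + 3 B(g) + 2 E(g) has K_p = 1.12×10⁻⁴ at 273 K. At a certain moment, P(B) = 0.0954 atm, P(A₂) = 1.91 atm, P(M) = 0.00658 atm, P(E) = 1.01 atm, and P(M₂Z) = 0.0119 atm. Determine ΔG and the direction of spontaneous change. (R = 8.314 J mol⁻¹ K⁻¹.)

ΔG = -5.49 kJ/mol; the forward reaction is spontaneous

Q_p = P(M₂Z)²·P(B)³·P(E)² / (P(M)·P(A₂)) = (0.0119)²·(0.0954)³·(1.01)² / ((0.00658)·(1.91)) = 9.98×10⁻⁶
ΔG = RT ln(Q_p/K_p) = (8.314 J mol⁻¹ K⁻¹)(273 K) × ln(9.98×10⁻⁶/1.12×10⁻⁴)
   = (2.270 kJ/mol)(-2.418) = -5.49 kJ/mol
ΔG < 0, so the forward reaction is spontaneous (proceeds forward).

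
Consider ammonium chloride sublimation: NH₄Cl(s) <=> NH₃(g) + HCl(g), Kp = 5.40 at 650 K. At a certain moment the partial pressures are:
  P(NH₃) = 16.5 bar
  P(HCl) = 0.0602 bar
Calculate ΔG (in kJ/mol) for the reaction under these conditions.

(NH₄Cl is a pure solid — omitted from Qp.)
Qp = P(NH₃)·P(HCl) = (16.5)·(0.0602) = 0.993
ΔG = RT ln(Qp/Kp) = (8.314 J mol⁻¹ K⁻¹)(650 K) × ln(0.993/5.40)
   = (5.404 kJ/mol)(-1.693) = -9.15 kJ/mol
ΔG < 0, so the forward reaction is spontaneous (proceeds forward).

ΔG = -9.15 kJ/mol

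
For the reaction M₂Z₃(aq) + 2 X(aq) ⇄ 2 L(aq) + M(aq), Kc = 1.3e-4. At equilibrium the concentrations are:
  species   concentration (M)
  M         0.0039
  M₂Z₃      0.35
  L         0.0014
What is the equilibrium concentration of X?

At equilibrium, Kc = [L]²·[M] / ([M₂Z₃]·[X]²) = 1.3e-4.
(0.0014)²·(0.0039) / ((0.35)·([X])²) = 1.3e-4
[X]² = 1.68e-4 ⇒ [X] = 0.013 M

[X] = 0.013 M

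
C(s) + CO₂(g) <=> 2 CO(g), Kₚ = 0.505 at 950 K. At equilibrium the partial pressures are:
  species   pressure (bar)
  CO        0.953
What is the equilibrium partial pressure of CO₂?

(C is a pure solid — omitted from Kₚ.)
At equilibrium, Kₚ = P(CO)² / P(CO₂) = 0.505.
(0.953)² / (P(CO₂)) = 0.505
P(CO₂) = 1.80 bar

P(CO₂) = 1.80 bar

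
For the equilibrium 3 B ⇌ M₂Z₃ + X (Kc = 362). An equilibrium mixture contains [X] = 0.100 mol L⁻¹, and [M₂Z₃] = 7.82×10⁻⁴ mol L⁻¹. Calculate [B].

At equilibrium, Kc = [M₂Z₃]·[X] / [B]³ = 362.
(7.82×10⁻⁴)·(0.100) / ([B])³ = 362
[B]³ = 2.16×10⁻⁷ ⇒ [B] = 0.00600 mol L⁻¹

[B] = 0.00600 mol L⁻¹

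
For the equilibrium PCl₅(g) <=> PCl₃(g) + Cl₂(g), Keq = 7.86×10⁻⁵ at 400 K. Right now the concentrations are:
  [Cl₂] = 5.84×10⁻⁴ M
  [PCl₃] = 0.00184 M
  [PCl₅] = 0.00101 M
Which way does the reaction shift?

Q = [PCl₃]·[Cl₂] / [PCl₅] = (0.00184)·(5.84×10⁻⁴) / (0.00101) = 0.00106
Q = 0.00106 > Keq = 7.86×10⁻⁵, so the reverse reaction proceeds.

in the reverse direction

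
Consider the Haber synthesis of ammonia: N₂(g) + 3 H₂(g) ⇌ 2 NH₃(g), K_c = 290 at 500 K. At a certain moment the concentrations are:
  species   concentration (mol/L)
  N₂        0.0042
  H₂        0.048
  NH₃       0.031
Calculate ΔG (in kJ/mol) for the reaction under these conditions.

Q_c = [NH₃]² / ([N₂]·[H₂]³) = (0.031)² / ((0.0042)·(0.048)³) = 2070
ΔG = RT ln(Q_c/K_c) = (8.314 J mol⁻¹ K⁻¹)(500 K) × ln(2070/290)
   = (4.157 kJ/mol)(1.965) = 8.17 kJ/mol
ΔG > 0, so the forward reaction is non-spontaneous (proceeds in reverse).

ΔG = 8.17 kJ/mol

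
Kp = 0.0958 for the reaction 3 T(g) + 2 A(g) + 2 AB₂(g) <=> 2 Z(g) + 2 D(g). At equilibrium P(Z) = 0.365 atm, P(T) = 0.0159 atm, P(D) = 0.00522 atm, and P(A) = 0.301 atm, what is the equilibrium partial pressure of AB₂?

At equilibrium, Kp = P(Z)²·P(D)² / (P(T)³·P(A)²·P(AB₂)²) = 0.0958.
(0.365)²·(0.00522)² / ((0.0159)³·(0.301)²·(P(AB₂))²) = 0.0958
P(AB₂)² = 104 ⇒ P(AB₂) = 10.2 atm

P(AB₂) = 10.2 atm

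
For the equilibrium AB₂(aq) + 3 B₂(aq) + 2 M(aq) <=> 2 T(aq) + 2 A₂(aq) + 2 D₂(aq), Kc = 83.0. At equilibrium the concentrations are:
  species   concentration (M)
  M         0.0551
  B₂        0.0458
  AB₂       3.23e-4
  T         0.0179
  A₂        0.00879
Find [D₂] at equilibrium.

[D₂] = 0.562 M

At equilibrium, Kc = [T]²·[A₂]²·[D₂]² / ([AB₂]·[B₂]³·[M]²) = 83.0.
(0.0179)²·(0.00879)²·([D₂])² / ((3.23e-4)·(0.0458)³·(0.0551)²) = 83.0
[D₂]² = 0.316 ⇒ [D₂] = 0.562 M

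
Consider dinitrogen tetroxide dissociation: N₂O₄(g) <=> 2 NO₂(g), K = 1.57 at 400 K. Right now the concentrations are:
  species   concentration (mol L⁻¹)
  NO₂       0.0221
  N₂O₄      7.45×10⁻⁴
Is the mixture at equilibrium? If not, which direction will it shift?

Q = [NO₂]² / [N₂O₄] = (0.0221)² / (7.45×10⁻⁴) = 0.656
Q = 0.656 < K = 1.57: net forward reaction.

no; Q < K, reaction proceeds forward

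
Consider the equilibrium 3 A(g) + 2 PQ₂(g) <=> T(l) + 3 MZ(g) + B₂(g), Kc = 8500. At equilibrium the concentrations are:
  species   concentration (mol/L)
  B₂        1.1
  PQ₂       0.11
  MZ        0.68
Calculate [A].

[A] = 0.15 mol/L

(T is a pure liquid — omitted from Kc.)
At equilibrium, Kc = [MZ]³·[B₂] / ([A]³·[PQ₂]²) = 8500.
(0.68)³·(1.1) / (([A])³·(0.11)²) = 8500
[A]³ = 0.00336 ⇒ [A] = 0.15 mol/L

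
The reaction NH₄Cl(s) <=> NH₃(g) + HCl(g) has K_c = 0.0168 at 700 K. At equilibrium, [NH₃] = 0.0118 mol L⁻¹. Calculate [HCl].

[HCl] = 1.42 mol L⁻¹

(NH₄Cl is a pure solid — omitted from K_c.)
At equilibrium, K_c = [NH₃]·[HCl] = 0.0168.
(0.0118)·([HCl]) = 0.0168
[HCl] = 1.42 mol L⁻¹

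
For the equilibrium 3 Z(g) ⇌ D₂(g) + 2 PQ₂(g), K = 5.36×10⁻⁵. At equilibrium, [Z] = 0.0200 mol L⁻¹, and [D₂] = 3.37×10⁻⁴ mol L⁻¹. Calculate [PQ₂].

[PQ₂] = 0.00113 mol L⁻¹

At equilibrium, K = [D₂]·[PQ₂]² / [Z]³ = 5.36×10⁻⁵.
(3.37×10⁻⁴)·([PQ₂])² / (0.0200)³ = 5.36×10⁻⁵
[PQ₂]² = 1.27×10⁻⁶ ⇒ [PQ₂] = 0.00113 mol L⁻¹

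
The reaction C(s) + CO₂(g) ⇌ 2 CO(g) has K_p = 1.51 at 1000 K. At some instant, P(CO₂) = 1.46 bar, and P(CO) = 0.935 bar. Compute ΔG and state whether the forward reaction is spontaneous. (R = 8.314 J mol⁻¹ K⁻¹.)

(C is a pure solid — omitted from Q_p.)
Q_p = P(CO)² / P(CO₂) = (0.935)² / (1.46) = 0.599
ΔG = RT ln(Q_p/K_p) = (8.314 J mol⁻¹ K⁻¹)(1000 K) × ln(0.599/1.51)
   = (8.314 kJ/mol)(-0.9246) = -7.69 kJ/mol
ΔG < 0, so the forward reaction is spontaneous (proceeds forward).

ΔG = -7.69 kJ/mol; the forward reaction is spontaneous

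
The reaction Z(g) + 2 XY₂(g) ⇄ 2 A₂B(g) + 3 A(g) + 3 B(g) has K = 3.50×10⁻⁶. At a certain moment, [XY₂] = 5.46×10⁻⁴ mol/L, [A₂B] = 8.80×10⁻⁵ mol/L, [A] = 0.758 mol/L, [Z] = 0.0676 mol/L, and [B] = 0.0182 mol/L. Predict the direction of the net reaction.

to the right

Q = [A₂B]²·[A]³·[B]³ / ([Z]·[XY₂]²) = (8.80×10⁻⁵)²·(0.758)³·(0.0182)³ / ((0.0676)·(5.46×10⁻⁴)²) = 1.01×10⁻⁶
Q = 1.01×10⁻⁶ < K = 3.50×10⁻⁶, so the forward reaction proceeds.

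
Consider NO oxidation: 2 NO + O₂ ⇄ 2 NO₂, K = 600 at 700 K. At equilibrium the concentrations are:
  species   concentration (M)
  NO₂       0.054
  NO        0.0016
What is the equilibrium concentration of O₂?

At equilibrium, K = [NO₂]² / ([NO]²·[O₂]) = 600.
(0.054)² / ((0.0016)²·([O₂])) = 600
[O₂] = 1.90 = 1.9 M

[O₂] = 1.9 M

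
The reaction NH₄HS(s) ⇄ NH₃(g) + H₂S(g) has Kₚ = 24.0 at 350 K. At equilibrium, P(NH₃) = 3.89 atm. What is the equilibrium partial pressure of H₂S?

(NH₄HS is a pure solid — omitted from Kₚ.)
At equilibrium, Kₚ = P(NH₃)·P(H₂S) = 24.0.
(3.89)·(P(H₂S)) = 24.0
P(H₂S) = 6.17 atm

P(H₂S) = 6.17 atm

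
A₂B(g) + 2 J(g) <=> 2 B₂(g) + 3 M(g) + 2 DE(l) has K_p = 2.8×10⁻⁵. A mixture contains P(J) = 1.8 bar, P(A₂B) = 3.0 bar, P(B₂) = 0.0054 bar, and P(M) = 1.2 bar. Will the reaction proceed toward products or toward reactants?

toward products

(DE is a pure liquid — omitted from Q_p.)
Q_p = P(B₂)²·P(M)³ / (P(A₂B)·P(J)²) = (0.0054)²·(1.2)³ / ((3.0)·(1.8)²) = 5.2×10⁻⁶
Q_p = 5.2×10⁻⁶ < K_p = 2.8×10⁻⁵, so the forward reaction proceeds.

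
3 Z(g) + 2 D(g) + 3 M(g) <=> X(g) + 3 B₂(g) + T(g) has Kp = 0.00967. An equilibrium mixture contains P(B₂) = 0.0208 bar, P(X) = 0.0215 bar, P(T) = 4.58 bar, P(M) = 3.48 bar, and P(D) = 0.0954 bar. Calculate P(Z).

P(Z) = 0.0621 bar

At equilibrium, Kp = P(X)·P(B₂)³·P(T) / (P(Z)³·P(D)²·P(M)³) = 0.00967.
(0.0215)·(0.0208)³·(4.58) / ((P(Z))³·(0.0954)²·(3.48)³) = 0.00967
P(Z)³ = 2.39e-4 ⇒ P(Z) = 0.0621 bar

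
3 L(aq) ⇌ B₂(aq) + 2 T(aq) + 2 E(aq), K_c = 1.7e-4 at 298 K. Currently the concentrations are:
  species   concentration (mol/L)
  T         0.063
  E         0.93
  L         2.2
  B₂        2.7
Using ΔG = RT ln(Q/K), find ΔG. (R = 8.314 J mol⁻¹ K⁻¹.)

Q_c = [B₂]·[T]²·[E]² / [L]³ = (2.7)·(0.063)²·(0.93)² / (2.2)³ = 8.70e-4
ΔG = RT ln(Q_c/K_c) = (8.314 J mol⁻¹ K⁻¹)(298 K) × ln(8.70e-4/1.7e-4)
   = (2.478 kJ/mol)(1.633) = 4.05 kJ/mol
ΔG > 0, so the forward reaction is non-spontaneous (proceeds in reverse).

ΔG = 4.05 kJ/mol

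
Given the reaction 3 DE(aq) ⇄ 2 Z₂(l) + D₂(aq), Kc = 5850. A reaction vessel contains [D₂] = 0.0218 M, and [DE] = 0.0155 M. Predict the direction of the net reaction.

(Z₂ is a pure liquid — omitted from Qc.)
Qc = [D₂] / [DE]³ = (0.0218) / (0.0155)³ = 5850
Qc = 5850 = Kc, so the system is already at equilibrium.

no net change (already at equilibrium)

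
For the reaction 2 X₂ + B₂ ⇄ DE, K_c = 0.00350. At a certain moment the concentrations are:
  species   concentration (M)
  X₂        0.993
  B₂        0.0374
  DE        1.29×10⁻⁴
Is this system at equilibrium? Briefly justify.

yes, at equilibrium

Q_c = [DE] / ([X₂]²·[B₂]) = (1.29×10⁻⁴) / ((0.993)²·(0.0374)) = 0.00350
Q_c = 0.00350 = K_c; the system is at equilibrium.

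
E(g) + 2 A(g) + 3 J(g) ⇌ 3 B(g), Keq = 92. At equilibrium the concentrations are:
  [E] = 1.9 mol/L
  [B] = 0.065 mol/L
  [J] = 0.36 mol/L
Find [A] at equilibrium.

At equilibrium, Keq = [B]³ / ([E]·[A]²·[J]³) = 92.
(0.065)³ / ((1.9)·([A])²·(0.36)³) = 92
[A]² = 3.37×10⁻⁵ ⇒ [A] = 0.0058 mol/L

[A] = 0.0058 mol/L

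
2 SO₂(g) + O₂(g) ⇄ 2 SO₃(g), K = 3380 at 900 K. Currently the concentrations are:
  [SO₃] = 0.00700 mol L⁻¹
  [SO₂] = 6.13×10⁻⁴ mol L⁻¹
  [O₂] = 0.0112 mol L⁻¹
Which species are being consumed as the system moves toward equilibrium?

SO₃ (products)

Q = [SO₃]² / ([SO₂]²·[O₂]) = (0.00700)² / ((6.13×10⁻⁴)²·(0.0112)) = 11600
Q = 11600 > K = 3380: net reverse reaction.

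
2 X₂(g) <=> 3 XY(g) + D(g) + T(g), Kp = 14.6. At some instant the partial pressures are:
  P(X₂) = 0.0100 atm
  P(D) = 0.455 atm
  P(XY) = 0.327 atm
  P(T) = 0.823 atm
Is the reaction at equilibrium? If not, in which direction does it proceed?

reverse (toward reactants)

Qp = P(XY)³·P(D)·P(T) / P(X₂)² = (0.327)³·(0.455)·(0.823) / (0.0100)² = 131
Qp = 131 > Kp = 14.6, so the reverse reaction proceeds.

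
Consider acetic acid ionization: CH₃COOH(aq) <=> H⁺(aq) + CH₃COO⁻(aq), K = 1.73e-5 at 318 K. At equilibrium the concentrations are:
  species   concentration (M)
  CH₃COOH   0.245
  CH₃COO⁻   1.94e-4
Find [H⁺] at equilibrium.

[H⁺] = 0.0218 M

At equilibrium, K = [H⁺]·[CH₃COO⁻] / [CH₃COOH] = 1.73e-5.
([H⁺])·(1.94e-4) / (0.245) = 1.73e-5
[H⁺] = 0.0218 M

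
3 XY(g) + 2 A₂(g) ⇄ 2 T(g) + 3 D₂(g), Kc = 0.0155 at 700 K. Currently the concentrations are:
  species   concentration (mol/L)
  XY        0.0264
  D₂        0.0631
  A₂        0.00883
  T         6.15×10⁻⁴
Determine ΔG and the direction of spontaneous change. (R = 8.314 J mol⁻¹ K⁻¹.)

ΔG = 8.45 kJ/mol; the forward reaction is non-spontaneous

Qc = [T]²·[D₂]³ / ([XY]³·[A₂]²) = (6.15×10⁻⁴)²·(0.0631)³ / ((0.0264)³·(0.00883)²) = 0.0662
ΔG = RT ln(Qc/Kc) = (8.314 J mol⁻¹ K⁻¹)(700 K) × ln(0.0662/0.0155)
   = (5.820 kJ/mol)(1.452) = 8.45 kJ/mol
ΔG > 0, so the forward reaction is non-spontaneous (proceeds in reverse).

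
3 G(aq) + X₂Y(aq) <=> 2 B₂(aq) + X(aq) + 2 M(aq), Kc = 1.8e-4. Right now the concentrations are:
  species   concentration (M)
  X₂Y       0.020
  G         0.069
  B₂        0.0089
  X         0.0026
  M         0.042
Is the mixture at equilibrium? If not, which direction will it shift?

Qc = [B₂]²·[X]·[M]² / ([G]³·[X₂Y]) = (0.0089)²·(0.0026)·(0.042)² / ((0.069)³·(0.020)) = 5.5e-5
Qc = 5.5e-5 < Kc = 1.8e-4: net forward reaction.

no; Q < K, reaction proceeds forward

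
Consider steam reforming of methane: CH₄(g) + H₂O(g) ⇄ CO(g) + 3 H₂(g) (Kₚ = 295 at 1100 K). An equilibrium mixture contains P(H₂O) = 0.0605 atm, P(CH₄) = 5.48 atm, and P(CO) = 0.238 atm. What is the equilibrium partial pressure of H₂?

P(H₂) = 7.43 atm

At equilibrium, Kₚ = P(CO)·P(H₂)³ / (P(CH₄)·P(H₂O)) = 295.
(0.238)·(P(H₂))³ / ((5.48)·(0.0605)) = 295
P(H₂)³ = 411 ⇒ P(H₂) = 7.43 atm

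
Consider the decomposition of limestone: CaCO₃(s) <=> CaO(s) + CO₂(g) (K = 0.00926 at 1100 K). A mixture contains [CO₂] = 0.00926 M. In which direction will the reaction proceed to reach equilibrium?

(CaCO₃, CaO are pure solids — omitted from Q.)
Q = [CO₂] = 0.00926
Q = 0.00926 = K, so the system is already at equilibrium.

neither direction; the system is at equilibrium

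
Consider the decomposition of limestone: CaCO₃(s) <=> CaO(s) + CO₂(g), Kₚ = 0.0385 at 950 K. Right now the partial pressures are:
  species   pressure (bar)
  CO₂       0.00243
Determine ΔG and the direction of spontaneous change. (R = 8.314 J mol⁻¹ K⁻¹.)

(CaCO₃, CaO are pure solids — omitted from Qₚ.)
Qₚ = P(CO₂) = 0.00243
ΔG = RT ln(Qₚ/Kₚ) = (8.314 J mol⁻¹ K⁻¹)(950 K) × ln(0.00243/0.0385)
   = (7.898 kJ/mol)(-2.763) = -21.8 kJ/mol
ΔG < 0, so the forward reaction is spontaneous (proceeds forward).

ΔG = -21.8 kJ/mol; the forward reaction is spontaneous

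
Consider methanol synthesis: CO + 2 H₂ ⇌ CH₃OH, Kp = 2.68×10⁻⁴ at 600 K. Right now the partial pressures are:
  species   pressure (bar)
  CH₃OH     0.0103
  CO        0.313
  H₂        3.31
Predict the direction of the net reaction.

Qp = P(CH₃OH) / (P(CO)·P(H₂)²) = (0.0103) / ((0.313)·(3.31)²) = 0.00300
Qp = 0.00300 > Kp = 2.68×10⁻⁴, so the reverse reaction proceeds.

to the left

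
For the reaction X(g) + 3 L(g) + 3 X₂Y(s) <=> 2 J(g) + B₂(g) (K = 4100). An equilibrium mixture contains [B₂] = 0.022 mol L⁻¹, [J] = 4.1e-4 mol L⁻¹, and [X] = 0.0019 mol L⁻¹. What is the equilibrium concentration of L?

(X₂Y is a pure solid — omitted from K.)
At equilibrium, K = [J]²·[B₂] / ([X]·[L]³) = 4100.
(4.1e-4)²·(0.022) / ((0.0019)·([L])³) = 4100
[L]³ = 4.75e-10 ⇒ [L] = 7.8e-4 mol L⁻¹

[L] = 7.8e-4 mol L⁻¹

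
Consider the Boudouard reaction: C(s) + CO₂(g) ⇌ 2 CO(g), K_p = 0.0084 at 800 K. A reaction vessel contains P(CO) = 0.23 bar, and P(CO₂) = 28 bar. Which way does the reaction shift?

forward (toward products)

(C is a pure solid — omitted from Q_p.)
Q_p = P(CO)² / P(CO₂) = (0.23)² / (28) = 0.0019
Q_p = 0.0019 < K_p = 0.0084, so the forward reaction proceeds.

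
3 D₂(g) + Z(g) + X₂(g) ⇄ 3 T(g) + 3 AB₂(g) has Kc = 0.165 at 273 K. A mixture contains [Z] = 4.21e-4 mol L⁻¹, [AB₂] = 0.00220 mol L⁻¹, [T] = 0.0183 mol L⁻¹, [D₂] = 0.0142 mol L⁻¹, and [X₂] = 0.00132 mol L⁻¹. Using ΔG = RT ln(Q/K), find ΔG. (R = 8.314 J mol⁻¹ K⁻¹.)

ΔG = -3.16 kJ/mol

Qc = [T]³·[AB₂]³ / ([D₂]³·[Z]·[X₂]) = (0.0183)³·(0.00220)³ / ((0.0142)³·(4.21e-4)·(0.00132)) = 0.0410
ΔG = RT ln(Qc/Kc) = (8.314 J mol⁻¹ K⁻¹)(273 K) × ln(0.0410/0.165)
   = (2.270 kJ/mol)(-1.392) = -3.16 kJ/mol
ΔG < 0, so the forward reaction is spontaneous (proceeds forward).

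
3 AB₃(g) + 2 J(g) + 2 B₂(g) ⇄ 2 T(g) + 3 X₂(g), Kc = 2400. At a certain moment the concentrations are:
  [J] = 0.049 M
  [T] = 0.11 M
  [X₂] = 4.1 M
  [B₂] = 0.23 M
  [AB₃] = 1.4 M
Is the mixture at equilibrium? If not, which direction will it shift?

yes, at equilibrium

Qc = [T]²·[X₂]³ / ([AB₃]³·[J]²·[B₂]²) = (0.11)²·(4.1)³ / ((1.4)³·(0.049)²·(0.23)²) = 2400
Qc = 2400 = Kc; the system is at equilibrium.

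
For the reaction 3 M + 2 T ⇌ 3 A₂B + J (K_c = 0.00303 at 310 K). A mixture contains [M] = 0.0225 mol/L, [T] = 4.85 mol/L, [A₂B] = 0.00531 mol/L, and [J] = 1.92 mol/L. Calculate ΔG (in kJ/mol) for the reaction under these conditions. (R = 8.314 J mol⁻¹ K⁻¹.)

Q_c = [A₂B]³·[J] / ([M]³·[T]²) = (0.00531)³·(1.92) / ((0.0225)³·(4.85)²) = 0.00107
ΔG = RT ln(Q_c/K_c) = (8.314 J mol⁻¹ K⁻¹)(310 K) × ln(0.00107/0.00303)
   = (2.577 kJ/mol)(-1.041) = -2.68 kJ/mol
ΔG < 0, so the forward reaction is spontaneous (proceeds forward).

ΔG = -2.68 kJ/mol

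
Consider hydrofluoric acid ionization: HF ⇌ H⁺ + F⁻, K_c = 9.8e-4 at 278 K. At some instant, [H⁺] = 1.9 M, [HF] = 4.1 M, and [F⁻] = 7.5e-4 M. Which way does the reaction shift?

Q_c = [H⁺]·[F⁻] / [HF] = (1.9)·(7.5e-4) / (4.1) = 3.5e-4
Q_c = 3.5e-4 < K_c = 9.8e-4, so the forward reaction proceeds.

forward (toward products)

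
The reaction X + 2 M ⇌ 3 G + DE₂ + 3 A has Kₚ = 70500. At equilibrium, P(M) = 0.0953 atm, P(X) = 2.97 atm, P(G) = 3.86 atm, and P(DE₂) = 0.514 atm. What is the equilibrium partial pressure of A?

P(A) = 4.01 atm

At equilibrium, Kₚ = P(G)³·P(DE₂)·P(A)³ / (P(X)·P(M)²) = 70500.
(3.86)³·(0.514)·(P(A))³ / ((2.97)·(0.0953)²) = 70500
P(A)³ = 64.3 ⇒ P(A) = 4.01 atm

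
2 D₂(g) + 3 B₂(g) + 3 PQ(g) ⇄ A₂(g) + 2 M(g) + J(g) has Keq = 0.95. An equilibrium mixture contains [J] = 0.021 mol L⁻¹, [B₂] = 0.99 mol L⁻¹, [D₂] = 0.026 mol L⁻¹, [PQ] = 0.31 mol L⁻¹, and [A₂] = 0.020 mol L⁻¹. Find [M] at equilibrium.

[M] = 0.21 mol L⁻¹

At equilibrium, Keq = [A₂]·[M]²·[J] / ([D₂]²·[B₂]³·[PQ]³) = 0.95.
(0.020)·([M])²·(0.021) / ((0.026)²·(0.99)³·(0.31)³) = 0.95
[M]² = 0.0442 ⇒ [M] = 0.21 mol L⁻¹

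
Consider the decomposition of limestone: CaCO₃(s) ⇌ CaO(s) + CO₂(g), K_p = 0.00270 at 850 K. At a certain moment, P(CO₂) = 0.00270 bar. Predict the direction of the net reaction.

(CaCO₃, CaO are pure solids — omitted from Q_p.)
Q_p = P(CO₂) = 0.00270
Q_p = 0.00270 = K_p, so the system is already at equilibrium.

neither direction; the system is at equilibrium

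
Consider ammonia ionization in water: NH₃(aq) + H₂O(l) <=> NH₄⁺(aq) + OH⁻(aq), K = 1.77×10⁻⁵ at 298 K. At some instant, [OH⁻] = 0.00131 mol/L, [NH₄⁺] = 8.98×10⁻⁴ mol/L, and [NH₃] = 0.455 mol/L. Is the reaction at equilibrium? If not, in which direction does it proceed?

(H₂O is a pure liquid — omitted from Q.)
Q = [NH₄⁺]·[OH⁻] / [NH₃] = (8.98×10⁻⁴)·(0.00131) / (0.455) = 2.59×10⁻⁶
Q = 2.59×10⁻⁶ < K = 1.77×10⁻⁵, so the forward reaction proceeds.

toward products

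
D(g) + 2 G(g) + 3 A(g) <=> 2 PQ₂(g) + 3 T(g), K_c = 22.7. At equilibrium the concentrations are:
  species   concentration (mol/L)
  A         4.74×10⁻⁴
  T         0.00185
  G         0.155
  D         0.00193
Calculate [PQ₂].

At equilibrium, K_c = [PQ₂]²·[T]³ / ([D]·[G]²·[A]³) = 22.7.
([PQ₂])²·(0.00185)³ / ((0.00193)·(0.155)²·(4.74×10⁻⁴)³) = 22.7
[PQ₂]² = 1.77×10⁻⁵ ⇒ [PQ₂] = 0.00421 mol/L

[PQ₂] = 0.00421 mol/L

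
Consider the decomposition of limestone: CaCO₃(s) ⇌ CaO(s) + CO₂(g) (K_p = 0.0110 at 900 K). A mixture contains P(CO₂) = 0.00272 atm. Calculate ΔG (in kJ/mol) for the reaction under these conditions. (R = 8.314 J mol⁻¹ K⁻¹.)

ΔG = -10.5 kJ/mol

(CaCO₃, CaO are pure solids — omitted from Q_p.)
Q_p = P(CO₂) = 0.00272
ΔG = RT ln(Q_p/K_p) = (8.314 J mol⁻¹ K⁻¹)(900 K) × ln(0.00272/0.0110)
   = (7.483 kJ/mol)(-1.397) = -10.5 kJ/mol
ΔG < 0, so the forward reaction is spontaneous (proceeds forward).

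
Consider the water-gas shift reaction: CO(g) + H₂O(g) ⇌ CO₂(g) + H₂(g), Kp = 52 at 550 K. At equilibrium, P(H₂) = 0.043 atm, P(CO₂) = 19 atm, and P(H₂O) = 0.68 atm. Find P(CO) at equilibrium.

At equilibrium, Kp = P(CO₂)·P(H₂) / (P(CO)·P(H₂O)) = 52.
(19)·(0.043) / ((P(CO))·(0.68)) = 52
P(CO) = 0.0231 = 0.023 atm

P(CO) = 0.023 atm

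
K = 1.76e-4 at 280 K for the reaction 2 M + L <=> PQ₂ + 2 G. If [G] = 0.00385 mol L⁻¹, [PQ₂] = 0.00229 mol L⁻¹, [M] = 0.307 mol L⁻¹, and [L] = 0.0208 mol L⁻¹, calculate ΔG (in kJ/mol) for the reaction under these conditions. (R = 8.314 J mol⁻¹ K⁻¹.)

ΔG = -5.40 kJ/mol

Q = [PQ₂]·[G]² / ([M]²·[L]) = (0.00229)·(0.00385)² / ((0.307)²·(0.0208)) = 1.73e-5
ΔG = RT ln(Q/K) = (8.314 J mol⁻¹ K⁻¹)(280 K) × ln(1.73e-5/1.76e-4)
   = (2.328 kJ/mol)(-2.320) = -5.40 kJ/mol
ΔG < 0, so the forward reaction is spontaneous (proceeds forward).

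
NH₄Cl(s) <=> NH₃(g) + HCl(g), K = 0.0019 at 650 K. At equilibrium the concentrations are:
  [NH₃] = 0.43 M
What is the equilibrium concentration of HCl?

[HCl] = 0.0044 M

(NH₄Cl is a pure solid — omitted from K.)
At equilibrium, K = [NH₃]·[HCl] = 0.0019.
(0.43)·([HCl]) = 0.0019
[HCl] = 0.00442 = 0.0044 M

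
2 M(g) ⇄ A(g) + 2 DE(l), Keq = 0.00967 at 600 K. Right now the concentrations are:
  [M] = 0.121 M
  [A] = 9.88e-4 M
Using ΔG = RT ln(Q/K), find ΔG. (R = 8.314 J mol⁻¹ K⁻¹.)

ΔG = 9.69 kJ/mol

(DE is a pure liquid — omitted from Q.)
Q = [A] / [M]² = (9.88e-4) / (0.121)² = 0.0675
ΔG = RT ln(Q/Keq) = (8.314 J mol⁻¹ K⁻¹)(600 K) × ln(0.0675/0.00967)
   = (4.988 kJ/mol)(1.943) = 9.69 kJ/mol
ΔG > 0, so the forward reaction is non-spontaneous (proceeds in reverse).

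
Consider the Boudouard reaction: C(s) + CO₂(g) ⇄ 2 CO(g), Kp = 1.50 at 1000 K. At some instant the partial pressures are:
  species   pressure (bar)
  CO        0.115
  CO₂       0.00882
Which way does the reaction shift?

neither direction; the system is at equilibrium

(C is a pure solid — omitted from Qp.)
Qp = P(CO)² / P(CO₂) = (0.115)² / (0.00882) = 1.50
Qp = 1.50 = Kp, so the system is already at equilibrium.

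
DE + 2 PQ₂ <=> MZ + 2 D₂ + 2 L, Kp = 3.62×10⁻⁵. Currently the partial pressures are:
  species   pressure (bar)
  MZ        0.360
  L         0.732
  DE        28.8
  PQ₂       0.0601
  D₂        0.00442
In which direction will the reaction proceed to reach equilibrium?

neither direction; the system is at equilibrium

Qp = P(MZ)·P(D₂)²·P(L)² / (P(DE)·P(PQ₂)²) = (0.360)·(0.00442)²·(0.732)² / ((28.8)·(0.0601)²) = 3.62×10⁻⁵
Qp = 3.62×10⁻⁵ = Kp, so the system is already at equilibrium.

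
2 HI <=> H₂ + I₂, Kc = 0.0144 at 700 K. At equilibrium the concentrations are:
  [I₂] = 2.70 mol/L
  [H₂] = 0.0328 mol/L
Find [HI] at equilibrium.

[HI] = 2.48 mol/L

At equilibrium, Kc = [H₂]·[I₂] / [HI]² = 0.0144.
(0.0328)·(2.70) / ([HI])² = 0.0144
[HI]² = 6.15 ⇒ [HI] = 2.48 mol/L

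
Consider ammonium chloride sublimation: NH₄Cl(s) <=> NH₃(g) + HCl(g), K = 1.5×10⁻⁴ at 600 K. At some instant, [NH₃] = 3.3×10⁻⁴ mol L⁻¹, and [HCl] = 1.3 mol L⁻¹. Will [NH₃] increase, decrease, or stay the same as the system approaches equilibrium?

decrease

(NH₄Cl is a pure solid — omitted from Q.)
Q = [NH₃]·[HCl] = (3.3×10⁻⁴)·(1.3) = 4.3×10⁻⁴
Q = 4.3×10⁻⁴ > K = 1.5×10⁻⁴: net reverse reaction.
NH₃ is a product, so it decreases.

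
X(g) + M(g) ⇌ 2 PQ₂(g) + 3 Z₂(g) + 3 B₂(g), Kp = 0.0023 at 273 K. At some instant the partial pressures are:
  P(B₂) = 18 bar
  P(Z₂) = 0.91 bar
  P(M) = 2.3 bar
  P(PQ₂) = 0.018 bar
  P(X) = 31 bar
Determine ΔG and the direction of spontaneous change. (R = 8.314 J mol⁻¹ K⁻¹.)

ΔG = 4.91 kJ/mol; the forward reaction is non-spontaneous

Qp = P(PQ₂)²·P(Z₂)³·P(B₂)³ / (P(X)·P(M)) = (0.018)²·(0.91)³·(18)³ / ((31)·(2.3)) = 0.0200
ΔG = RT ln(Qp/Kp) = (8.314 J mol⁻¹ K⁻¹)(273 K) × ln(0.0200/0.0023)
   = (2.270 kJ/mol)(2.163) = 4.91 kJ/mol
ΔG > 0, so the forward reaction is non-spontaneous (proceeds in reverse).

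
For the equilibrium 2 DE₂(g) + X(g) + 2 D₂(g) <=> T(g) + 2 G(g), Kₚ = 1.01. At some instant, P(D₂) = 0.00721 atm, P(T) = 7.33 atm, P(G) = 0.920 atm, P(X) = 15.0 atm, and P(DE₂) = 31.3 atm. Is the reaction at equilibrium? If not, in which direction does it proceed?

Qₚ = P(T)·P(G)² / (P(DE₂)²·P(X)·P(D₂)²) = (7.33)·(0.920)² / ((31.3)²·(15.0)·(0.00721)²) = 8.12
Qₚ = 8.12 > Kₚ = 1.01, so the reverse reaction proceeds.

reverse (toward reactants)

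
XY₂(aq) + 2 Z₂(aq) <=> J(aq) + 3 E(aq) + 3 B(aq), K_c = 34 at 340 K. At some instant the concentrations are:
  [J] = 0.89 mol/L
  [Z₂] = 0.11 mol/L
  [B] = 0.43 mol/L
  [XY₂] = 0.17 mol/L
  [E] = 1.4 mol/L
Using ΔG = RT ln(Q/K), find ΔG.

ΔG = 2.89 kJ/mol

Q_c = [J]·[E]³·[B]³ / ([XY₂]·[Z₂]²) = (0.89)·(1.4)³·(0.43)³ / ((0.17)·(0.11)²) = 94.4
ΔG = RT ln(Q_c/K_c) = (8.314 J mol⁻¹ K⁻¹)(340 K) × ln(94.4/34)
   = (2.827 kJ/mol)(1.021) = 2.89 kJ/mol
ΔG > 0, so the forward reaction is non-spontaneous (proceeds in reverse).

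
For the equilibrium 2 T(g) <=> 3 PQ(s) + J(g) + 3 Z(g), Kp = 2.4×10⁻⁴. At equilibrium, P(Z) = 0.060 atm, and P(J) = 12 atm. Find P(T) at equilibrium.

P(T) = 3.3 atm

(PQ is a pure solid — omitted from Kp.)
At equilibrium, Kp = P(J)·P(Z)³ / P(T)² = 2.4×10⁻⁴.
(12)·(0.060)³ / (P(T))² = 2.4×10⁻⁴
P(T)² = 10.8 ⇒ P(T) = 3.3 atm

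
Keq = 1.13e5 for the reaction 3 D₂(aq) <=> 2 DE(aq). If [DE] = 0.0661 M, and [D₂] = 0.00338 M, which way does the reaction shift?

Q = [DE]² / [D₂]³ = (0.0661)² / (0.00338)³ = 1.13e5
Q = 1.13e5 = Keq, so the system is already at equilibrium.

neither direction; the system is at equilibrium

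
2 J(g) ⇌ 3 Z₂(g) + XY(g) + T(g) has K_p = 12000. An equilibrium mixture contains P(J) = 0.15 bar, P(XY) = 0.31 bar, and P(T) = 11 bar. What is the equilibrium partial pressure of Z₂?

P(Z₂) = 4.3 bar

At equilibrium, K_p = P(Z₂)³·P(XY)·P(T) / P(J)² = 12000.
(P(Z₂))³·(0.31)·(11) / (0.15)² = 12000
P(Z₂)³ = 79.2 ⇒ P(Z₂) = 4.3 bar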